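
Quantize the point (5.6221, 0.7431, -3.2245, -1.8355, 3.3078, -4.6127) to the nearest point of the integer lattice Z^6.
(6, 1, -3, -2, 3, -5)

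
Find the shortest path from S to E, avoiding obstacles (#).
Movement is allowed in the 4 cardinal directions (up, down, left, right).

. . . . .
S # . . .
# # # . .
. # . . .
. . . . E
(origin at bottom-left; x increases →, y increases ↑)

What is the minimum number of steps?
9
(one shortest path: (0, 3) → (0, 4) → (1, 4) → (2, 4) → (3, 4) → (4, 4) → (4, 3) → (4, 2) → (4, 1) → (4, 0))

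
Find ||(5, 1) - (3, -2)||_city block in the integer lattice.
5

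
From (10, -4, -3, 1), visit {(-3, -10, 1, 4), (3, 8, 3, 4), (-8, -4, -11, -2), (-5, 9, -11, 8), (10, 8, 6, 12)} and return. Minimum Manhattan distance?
158
(one optimal route: (10, -4, -3, 1) → (-3, -10, 1, 4) → (-8, -4, -11, -2) → (-5, 9, -11, 8) → (3, 8, 3, 4) → (10, 8, 6, 12) → (10, -4, -3, 1))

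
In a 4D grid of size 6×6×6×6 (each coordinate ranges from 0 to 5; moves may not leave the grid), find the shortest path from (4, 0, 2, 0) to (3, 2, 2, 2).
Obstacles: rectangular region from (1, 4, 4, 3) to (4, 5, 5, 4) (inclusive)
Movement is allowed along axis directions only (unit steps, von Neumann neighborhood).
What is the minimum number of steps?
5
(one shortest path: (4, 0, 2, 0) → (3, 0, 2, 0) → (3, 1, 2, 0) → (3, 2, 2, 0) → (3, 2, 2, 1) → (3, 2, 2, 2))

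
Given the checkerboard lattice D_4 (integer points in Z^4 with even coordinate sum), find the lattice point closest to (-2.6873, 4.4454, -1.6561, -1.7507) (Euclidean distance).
(-3, 5, -2, -2)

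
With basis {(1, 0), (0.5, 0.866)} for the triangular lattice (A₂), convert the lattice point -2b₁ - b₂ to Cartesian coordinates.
(-2.5, -0.866)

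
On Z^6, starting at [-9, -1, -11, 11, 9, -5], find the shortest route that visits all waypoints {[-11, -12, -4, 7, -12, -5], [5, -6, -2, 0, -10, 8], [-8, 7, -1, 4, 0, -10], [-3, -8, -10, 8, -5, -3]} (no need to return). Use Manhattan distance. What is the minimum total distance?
155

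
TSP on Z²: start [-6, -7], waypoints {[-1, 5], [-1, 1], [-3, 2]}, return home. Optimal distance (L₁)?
34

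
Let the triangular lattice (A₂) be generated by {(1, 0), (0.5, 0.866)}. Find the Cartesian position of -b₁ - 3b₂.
(-2.5, -2.598)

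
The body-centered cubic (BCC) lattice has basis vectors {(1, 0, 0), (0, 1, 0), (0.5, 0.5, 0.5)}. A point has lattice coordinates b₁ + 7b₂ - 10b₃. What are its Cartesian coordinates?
(-4, 2, -5)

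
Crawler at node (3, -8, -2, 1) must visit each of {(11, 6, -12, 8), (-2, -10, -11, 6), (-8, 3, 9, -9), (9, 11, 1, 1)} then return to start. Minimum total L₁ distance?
166
(one optimal route: (3, -8, -2, 1) → (-2, -10, -11, 6) → (11, 6, -12, 8) → (9, 11, 1, 1) → (-8, 3, 9, -9) → (3, -8, -2, 1))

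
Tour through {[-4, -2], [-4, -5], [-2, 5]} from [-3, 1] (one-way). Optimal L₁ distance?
17
(one optimal route: (-3, 1) → (-2, 5) → (-4, -2) → (-4, -5))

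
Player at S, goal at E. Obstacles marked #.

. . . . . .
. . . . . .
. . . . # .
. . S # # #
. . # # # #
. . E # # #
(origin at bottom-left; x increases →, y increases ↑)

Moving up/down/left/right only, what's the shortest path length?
4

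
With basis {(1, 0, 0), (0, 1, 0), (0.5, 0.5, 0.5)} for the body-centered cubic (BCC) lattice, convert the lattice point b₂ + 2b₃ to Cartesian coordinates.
(1, 2, 1)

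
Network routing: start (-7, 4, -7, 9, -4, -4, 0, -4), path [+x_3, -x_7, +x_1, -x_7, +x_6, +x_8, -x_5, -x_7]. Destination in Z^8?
(-6, 4, -6, 9, -5, -3, -3, -3)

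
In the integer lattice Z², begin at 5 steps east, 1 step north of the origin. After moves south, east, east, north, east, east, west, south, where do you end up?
(8, 0)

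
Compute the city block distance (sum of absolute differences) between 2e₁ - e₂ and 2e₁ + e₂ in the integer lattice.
2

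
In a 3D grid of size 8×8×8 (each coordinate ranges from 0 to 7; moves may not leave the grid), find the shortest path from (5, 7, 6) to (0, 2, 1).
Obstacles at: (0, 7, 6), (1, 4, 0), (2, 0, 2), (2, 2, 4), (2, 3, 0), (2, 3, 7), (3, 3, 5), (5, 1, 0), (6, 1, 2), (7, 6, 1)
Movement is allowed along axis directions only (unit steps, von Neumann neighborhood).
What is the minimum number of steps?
15
(one shortest path: (5, 7, 6) → (4, 7, 6) → (3, 7, 6) → (2, 7, 6) → (1, 7, 6) → (1, 6, 6) → (0, 6, 6) → (0, 5, 6) → (0, 4, 6) → (0, 3, 6) → (0, 2, 6) → (0, 2, 5) → (0, 2, 4) → (0, 2, 3) → (0, 2, 2) → (0, 2, 1))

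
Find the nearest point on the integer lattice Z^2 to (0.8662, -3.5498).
(1, -4)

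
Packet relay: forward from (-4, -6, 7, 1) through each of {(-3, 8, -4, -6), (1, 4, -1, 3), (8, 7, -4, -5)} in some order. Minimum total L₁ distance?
58
(one optimal route: (-4, -6, 7, 1) → (1, 4, -1, 3) → (-3, 8, -4, -6) → (8, 7, -4, -5))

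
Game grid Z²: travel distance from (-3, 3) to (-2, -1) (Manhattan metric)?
5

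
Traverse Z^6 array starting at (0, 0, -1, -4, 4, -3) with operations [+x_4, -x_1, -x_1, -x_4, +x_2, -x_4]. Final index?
(-2, 1, -1, -5, 4, -3)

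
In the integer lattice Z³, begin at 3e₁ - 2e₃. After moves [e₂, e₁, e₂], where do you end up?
(4, 2, -2)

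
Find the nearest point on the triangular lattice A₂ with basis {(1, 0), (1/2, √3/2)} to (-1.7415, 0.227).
(-2, 0)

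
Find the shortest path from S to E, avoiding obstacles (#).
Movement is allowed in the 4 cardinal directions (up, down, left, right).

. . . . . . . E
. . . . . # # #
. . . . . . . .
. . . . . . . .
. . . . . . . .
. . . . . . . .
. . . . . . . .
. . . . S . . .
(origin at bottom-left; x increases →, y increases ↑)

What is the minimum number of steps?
10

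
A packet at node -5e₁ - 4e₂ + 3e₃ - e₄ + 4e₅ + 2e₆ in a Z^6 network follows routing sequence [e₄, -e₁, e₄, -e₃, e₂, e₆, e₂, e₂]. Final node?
(-6, -1, 2, 1, 4, 3)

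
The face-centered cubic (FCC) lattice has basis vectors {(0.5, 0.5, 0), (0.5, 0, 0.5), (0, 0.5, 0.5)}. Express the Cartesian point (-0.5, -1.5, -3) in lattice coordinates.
b₁ - 2b₂ - 4b₃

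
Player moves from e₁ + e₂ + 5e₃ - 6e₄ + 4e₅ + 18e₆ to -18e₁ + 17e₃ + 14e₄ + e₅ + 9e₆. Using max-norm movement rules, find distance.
20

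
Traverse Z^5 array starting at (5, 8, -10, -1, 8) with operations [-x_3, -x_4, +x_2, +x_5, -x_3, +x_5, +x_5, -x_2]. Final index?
(5, 8, -12, -2, 11)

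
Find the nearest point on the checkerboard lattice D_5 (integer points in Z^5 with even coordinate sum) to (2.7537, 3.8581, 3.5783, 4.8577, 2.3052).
(3, 4, 4, 5, 2)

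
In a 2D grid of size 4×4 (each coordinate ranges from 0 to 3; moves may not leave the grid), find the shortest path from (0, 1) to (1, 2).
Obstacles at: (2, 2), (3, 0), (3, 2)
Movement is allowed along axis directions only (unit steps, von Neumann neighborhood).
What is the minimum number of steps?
2
(one shortest path: (0, 1) → (1, 1) → (1, 2))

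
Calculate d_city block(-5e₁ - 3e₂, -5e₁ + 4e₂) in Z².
7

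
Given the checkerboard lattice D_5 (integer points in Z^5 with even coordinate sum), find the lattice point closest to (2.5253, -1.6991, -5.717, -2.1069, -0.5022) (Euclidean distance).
(3, -2, -6, -2, -1)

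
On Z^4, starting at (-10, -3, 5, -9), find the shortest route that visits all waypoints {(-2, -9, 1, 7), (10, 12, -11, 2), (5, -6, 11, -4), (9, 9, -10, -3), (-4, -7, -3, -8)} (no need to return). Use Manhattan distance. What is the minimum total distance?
124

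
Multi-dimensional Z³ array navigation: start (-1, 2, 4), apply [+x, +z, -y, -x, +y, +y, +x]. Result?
(0, 3, 5)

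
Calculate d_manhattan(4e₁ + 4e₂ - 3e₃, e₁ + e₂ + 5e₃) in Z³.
14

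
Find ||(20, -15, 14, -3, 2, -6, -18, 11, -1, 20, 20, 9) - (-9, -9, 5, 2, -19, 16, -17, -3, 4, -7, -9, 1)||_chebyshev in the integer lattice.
29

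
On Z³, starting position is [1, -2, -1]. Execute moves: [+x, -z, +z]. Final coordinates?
(2, -2, -1)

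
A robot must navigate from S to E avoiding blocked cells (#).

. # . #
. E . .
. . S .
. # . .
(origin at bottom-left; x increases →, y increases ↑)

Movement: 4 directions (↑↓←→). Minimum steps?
2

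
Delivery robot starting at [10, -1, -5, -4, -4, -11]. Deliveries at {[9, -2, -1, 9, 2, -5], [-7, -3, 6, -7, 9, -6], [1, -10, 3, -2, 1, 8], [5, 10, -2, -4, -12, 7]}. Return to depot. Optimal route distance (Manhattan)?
214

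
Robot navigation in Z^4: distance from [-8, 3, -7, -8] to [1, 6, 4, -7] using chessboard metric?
11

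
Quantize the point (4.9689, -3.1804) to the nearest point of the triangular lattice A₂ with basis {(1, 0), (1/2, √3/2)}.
(5, -3.464)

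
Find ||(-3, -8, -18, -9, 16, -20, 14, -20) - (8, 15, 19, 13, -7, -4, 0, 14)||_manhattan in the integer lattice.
180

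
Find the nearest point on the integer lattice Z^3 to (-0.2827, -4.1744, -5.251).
(0, -4, -5)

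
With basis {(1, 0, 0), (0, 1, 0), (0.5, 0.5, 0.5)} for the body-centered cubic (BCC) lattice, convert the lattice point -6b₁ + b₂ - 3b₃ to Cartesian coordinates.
(-7.5, -0.5, -1.5)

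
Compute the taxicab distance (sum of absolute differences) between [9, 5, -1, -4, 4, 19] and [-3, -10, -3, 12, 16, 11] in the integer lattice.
65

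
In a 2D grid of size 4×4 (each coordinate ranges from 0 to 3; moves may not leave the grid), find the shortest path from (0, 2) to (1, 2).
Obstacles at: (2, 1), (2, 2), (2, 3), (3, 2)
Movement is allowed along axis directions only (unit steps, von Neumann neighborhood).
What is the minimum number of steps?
1
(one shortest path: (0, 2) → (1, 2))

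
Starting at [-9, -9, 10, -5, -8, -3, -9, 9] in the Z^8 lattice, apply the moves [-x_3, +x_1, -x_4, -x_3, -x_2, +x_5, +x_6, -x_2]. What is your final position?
(-8, -11, 8, -6, -7, -2, -9, 9)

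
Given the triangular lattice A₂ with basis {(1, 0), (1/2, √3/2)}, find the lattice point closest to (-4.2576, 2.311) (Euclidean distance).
(-4.5, 2.598)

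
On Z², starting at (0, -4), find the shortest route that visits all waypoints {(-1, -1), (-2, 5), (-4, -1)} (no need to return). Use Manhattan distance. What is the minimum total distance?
15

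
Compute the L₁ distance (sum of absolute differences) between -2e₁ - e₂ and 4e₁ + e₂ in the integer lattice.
8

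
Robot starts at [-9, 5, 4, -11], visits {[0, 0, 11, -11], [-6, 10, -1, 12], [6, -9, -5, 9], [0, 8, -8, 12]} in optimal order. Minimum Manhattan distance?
116
(one optimal route: (-9, 5, 4, -11) → (0, 0, 11, -11) → (-6, 10, -1, 12) → (0, 8, -8, 12) → (6, -9, -5, 9))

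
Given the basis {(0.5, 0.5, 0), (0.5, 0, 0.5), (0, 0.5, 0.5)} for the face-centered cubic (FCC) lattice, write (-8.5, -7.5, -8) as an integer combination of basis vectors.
-8b₁ - 9b₂ - 7b₃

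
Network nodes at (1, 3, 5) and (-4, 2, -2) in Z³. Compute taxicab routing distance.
13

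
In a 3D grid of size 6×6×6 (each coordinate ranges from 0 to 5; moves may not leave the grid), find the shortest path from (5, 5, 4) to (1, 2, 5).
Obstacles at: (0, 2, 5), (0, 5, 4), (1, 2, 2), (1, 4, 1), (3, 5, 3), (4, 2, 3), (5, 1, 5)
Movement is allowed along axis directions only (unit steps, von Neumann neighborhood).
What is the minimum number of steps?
8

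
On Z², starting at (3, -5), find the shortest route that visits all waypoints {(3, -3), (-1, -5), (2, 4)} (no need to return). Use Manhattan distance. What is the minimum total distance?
18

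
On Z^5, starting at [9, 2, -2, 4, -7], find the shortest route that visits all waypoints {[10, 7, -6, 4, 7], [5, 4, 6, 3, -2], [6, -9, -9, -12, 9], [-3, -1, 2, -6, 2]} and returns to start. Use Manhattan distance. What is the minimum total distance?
156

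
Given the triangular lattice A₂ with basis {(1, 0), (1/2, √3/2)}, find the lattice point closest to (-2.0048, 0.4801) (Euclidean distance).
(-2, 0)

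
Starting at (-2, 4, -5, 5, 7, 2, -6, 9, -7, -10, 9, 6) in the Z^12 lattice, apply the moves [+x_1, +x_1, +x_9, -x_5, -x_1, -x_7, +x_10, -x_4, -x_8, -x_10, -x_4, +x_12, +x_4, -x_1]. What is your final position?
(-2, 4, -5, 4, 6, 2, -7, 8, -6, -10, 9, 7)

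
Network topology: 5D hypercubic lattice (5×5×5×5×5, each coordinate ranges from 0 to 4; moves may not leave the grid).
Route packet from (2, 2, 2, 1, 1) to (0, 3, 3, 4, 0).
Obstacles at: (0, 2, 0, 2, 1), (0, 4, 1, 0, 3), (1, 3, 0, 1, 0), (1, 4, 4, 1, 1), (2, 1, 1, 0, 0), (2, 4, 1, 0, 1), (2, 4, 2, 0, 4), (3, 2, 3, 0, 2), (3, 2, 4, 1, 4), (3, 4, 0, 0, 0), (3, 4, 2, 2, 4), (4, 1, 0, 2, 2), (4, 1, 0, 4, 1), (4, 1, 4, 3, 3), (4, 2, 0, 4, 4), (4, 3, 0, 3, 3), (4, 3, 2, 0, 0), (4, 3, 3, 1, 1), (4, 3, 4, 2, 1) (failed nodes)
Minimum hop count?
8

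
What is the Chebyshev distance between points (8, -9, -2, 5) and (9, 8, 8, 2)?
17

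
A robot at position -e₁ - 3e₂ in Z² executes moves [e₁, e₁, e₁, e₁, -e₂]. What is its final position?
(3, -4)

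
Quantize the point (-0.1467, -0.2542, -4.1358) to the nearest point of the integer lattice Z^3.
(0, 0, -4)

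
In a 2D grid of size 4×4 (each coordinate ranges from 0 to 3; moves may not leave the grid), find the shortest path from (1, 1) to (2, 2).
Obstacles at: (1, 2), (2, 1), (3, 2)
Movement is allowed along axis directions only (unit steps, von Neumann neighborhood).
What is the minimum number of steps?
6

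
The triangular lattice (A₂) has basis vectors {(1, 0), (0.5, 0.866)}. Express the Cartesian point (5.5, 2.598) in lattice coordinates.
4b₁ + 3b₂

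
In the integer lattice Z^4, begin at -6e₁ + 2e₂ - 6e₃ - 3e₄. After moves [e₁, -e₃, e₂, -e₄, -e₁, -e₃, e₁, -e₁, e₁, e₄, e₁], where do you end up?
(-4, 3, -8, -3)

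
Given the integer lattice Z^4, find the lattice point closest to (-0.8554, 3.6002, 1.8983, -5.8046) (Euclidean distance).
(-1, 4, 2, -6)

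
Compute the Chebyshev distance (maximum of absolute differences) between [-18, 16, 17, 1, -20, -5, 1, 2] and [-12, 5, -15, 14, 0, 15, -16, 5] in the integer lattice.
32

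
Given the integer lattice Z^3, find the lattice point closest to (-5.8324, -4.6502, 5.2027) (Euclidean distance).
(-6, -5, 5)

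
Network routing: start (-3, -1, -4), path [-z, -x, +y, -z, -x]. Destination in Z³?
(-5, 0, -6)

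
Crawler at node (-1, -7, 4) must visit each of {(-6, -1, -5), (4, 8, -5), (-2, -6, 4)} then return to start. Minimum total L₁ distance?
68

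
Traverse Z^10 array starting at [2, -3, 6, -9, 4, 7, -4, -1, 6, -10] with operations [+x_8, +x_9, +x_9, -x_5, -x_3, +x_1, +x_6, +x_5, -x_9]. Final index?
(3, -3, 5, -9, 4, 8, -4, 0, 7, -10)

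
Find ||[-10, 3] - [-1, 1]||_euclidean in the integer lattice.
9.21954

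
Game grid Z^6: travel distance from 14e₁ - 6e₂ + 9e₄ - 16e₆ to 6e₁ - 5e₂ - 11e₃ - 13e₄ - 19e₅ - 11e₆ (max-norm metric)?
22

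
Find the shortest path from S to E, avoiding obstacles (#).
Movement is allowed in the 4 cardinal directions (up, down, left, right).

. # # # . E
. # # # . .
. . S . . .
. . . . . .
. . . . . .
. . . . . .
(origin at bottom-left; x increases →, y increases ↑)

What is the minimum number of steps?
5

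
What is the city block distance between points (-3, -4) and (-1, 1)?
7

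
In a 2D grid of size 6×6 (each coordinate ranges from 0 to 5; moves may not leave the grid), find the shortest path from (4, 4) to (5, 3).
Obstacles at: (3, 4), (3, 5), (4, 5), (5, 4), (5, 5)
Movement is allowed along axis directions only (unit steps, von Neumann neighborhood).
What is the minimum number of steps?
2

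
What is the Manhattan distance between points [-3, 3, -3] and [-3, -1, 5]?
12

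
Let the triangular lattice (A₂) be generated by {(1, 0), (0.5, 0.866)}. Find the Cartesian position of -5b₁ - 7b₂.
(-8.5, -6.062)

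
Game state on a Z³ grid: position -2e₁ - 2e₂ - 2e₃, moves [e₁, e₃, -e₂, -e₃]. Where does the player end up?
(-1, -3, -2)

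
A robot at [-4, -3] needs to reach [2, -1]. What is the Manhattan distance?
8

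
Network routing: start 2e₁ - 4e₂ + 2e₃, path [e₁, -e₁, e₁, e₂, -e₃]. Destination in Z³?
(3, -3, 1)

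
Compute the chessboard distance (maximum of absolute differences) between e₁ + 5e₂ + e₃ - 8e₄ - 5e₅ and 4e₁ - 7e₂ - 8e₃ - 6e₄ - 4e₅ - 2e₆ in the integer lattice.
12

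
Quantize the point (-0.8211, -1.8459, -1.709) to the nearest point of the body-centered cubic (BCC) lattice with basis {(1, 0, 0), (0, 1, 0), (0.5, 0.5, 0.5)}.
(-1, -2, -2)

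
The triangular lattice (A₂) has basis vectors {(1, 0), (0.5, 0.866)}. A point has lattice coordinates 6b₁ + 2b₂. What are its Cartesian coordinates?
(7, 1.732)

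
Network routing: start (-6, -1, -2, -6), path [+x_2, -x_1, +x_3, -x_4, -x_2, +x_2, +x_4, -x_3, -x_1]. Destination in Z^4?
(-8, 0, -2, -6)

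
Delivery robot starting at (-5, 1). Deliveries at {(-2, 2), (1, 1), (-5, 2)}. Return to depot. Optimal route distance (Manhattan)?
14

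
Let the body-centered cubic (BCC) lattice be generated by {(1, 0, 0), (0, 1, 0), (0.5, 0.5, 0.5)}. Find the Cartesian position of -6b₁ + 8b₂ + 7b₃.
(-2.5, 11.5, 3.5)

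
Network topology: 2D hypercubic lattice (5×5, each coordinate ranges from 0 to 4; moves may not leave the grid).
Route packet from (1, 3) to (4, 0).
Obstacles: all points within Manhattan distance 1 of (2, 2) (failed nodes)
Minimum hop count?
8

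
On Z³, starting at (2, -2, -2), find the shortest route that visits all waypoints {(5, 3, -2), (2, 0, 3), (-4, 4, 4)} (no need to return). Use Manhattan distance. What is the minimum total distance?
30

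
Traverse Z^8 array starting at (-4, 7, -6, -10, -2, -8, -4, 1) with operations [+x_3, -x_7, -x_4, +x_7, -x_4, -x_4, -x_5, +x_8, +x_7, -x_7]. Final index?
(-4, 7, -5, -13, -3, -8, -4, 2)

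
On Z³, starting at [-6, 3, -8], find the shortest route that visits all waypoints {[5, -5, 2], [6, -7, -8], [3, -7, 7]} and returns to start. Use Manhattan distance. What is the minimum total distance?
78
(one optimal route: (-6, 3, -8) → (5, -5, 2) → (3, -7, 7) → (6, -7, -8) → (-6, 3, -8))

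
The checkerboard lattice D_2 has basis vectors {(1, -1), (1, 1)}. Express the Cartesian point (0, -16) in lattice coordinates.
8b₁ - 8b₂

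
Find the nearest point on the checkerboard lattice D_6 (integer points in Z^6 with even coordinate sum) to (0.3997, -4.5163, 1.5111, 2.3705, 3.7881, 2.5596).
(0, -5, 2, 2, 4, 3)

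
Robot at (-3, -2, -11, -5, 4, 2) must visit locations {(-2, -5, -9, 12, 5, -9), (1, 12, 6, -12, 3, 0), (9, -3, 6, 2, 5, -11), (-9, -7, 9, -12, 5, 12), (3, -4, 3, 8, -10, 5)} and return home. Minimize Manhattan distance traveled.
276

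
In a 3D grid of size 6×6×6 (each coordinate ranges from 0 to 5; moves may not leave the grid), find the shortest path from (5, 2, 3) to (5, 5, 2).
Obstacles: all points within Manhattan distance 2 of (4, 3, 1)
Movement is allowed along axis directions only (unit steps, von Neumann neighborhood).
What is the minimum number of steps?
4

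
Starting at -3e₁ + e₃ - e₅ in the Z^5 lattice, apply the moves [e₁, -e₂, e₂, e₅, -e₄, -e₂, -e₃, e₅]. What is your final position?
(-2, -1, 0, -1, 1)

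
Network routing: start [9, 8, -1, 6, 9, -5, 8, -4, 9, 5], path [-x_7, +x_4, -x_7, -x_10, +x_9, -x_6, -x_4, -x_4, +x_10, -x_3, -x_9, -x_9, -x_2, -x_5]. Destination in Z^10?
(9, 7, -2, 5, 8, -6, 6, -4, 8, 5)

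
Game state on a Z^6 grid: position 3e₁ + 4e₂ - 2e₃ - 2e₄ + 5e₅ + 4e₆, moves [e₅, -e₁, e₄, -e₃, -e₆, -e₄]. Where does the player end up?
(2, 4, -3, -2, 6, 3)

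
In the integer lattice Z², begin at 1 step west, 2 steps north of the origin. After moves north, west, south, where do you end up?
(-2, 2)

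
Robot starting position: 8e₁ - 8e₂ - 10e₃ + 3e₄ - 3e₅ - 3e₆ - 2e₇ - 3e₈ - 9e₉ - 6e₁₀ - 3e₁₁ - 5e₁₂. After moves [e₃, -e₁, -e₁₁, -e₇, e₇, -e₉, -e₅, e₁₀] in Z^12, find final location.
(7, -8, -9, 3, -4, -3, -2, -3, -10, -5, -4, -5)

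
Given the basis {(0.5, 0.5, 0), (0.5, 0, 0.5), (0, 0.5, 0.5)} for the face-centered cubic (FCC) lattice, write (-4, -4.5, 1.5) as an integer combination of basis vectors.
-10b₁ + 2b₂ + b₃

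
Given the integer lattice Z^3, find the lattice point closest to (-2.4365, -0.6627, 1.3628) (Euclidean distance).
(-2, -1, 1)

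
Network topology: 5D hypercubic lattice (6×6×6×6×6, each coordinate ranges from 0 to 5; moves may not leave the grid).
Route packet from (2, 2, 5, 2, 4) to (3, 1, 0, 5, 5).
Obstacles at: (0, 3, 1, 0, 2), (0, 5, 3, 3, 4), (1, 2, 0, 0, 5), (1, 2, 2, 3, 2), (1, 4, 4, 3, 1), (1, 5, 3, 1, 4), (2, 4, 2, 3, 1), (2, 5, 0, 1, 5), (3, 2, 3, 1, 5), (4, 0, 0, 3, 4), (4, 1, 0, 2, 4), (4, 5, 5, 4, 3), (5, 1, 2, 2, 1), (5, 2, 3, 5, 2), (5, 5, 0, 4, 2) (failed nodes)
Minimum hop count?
11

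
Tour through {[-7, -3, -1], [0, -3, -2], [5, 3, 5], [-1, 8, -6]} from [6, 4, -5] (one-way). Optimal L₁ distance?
58
(one optimal route: (6, 4, -5) → (5, 3, 5) → (-1, 8, -6) → (0, -3, -2) → (-7, -3, -1))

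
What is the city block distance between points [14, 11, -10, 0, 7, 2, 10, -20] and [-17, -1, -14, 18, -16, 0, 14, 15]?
129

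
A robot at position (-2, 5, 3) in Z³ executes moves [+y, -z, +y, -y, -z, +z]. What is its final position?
(-2, 6, 2)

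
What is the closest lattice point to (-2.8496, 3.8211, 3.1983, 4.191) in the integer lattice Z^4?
(-3, 4, 3, 4)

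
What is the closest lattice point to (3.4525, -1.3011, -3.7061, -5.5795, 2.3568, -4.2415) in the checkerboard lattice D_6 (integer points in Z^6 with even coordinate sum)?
(3, -1, -4, -6, 2, -4)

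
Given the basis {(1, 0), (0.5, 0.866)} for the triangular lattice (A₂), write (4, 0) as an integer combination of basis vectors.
4b₁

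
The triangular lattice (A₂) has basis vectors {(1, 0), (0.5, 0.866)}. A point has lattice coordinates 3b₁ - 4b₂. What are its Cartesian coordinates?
(1, -3.464)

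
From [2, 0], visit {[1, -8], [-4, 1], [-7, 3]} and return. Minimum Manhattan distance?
40
(one optimal route: (2, 0) → (1, -8) → (-4, 1) → (-7, 3) → (2, 0))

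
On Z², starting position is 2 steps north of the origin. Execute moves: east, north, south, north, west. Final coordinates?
(0, 3)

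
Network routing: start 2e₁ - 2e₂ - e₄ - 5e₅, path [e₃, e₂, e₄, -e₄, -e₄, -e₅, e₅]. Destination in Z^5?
(2, -1, 1, -2, -5)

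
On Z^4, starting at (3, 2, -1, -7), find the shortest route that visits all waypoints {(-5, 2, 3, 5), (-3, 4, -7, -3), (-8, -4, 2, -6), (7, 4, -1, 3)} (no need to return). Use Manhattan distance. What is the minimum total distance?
81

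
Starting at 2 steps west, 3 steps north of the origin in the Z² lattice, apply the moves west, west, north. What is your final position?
(-4, 4)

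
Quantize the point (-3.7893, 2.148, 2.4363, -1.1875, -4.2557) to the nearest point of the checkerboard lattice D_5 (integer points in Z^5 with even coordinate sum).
(-4, 2, 3, -1, -4)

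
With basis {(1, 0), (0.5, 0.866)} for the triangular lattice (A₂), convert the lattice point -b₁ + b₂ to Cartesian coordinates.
(-0.5, 0.866)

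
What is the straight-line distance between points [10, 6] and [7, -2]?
8.544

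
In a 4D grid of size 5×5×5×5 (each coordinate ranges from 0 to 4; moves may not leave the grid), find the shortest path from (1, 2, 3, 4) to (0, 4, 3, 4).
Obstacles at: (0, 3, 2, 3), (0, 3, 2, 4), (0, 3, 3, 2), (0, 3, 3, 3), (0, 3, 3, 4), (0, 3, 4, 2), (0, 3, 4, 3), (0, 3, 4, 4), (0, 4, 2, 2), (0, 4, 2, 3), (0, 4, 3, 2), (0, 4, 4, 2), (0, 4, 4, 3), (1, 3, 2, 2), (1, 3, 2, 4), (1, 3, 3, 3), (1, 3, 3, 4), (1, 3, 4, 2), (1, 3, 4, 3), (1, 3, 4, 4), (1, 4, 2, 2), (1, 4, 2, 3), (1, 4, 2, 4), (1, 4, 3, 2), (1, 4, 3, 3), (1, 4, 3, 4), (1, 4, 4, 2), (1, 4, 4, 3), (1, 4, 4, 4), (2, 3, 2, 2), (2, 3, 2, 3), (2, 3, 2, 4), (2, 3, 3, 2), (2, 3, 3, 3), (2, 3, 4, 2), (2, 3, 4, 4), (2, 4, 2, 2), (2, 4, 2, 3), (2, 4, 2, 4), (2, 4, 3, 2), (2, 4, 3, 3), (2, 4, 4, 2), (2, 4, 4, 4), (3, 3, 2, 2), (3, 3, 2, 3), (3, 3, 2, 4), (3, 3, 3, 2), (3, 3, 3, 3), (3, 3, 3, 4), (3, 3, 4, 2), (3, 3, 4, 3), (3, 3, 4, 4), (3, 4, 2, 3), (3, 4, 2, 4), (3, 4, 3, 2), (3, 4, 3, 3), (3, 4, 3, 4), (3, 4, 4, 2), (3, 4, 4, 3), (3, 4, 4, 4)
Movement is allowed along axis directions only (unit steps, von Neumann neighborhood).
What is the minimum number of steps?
7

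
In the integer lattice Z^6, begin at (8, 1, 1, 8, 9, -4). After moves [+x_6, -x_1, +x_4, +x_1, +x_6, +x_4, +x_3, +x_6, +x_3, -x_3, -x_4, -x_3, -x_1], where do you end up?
(7, 1, 1, 9, 9, -1)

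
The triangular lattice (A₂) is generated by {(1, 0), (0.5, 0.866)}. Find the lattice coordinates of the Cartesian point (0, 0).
0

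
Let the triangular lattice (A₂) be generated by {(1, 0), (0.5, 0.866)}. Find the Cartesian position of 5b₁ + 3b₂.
(6.5, 2.598)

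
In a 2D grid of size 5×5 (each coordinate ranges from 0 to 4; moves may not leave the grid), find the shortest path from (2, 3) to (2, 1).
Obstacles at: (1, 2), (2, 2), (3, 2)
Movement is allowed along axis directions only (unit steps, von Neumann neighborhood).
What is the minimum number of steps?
6
(one shortest path: (2, 3) → (1, 3) → (0, 3) → (0, 2) → (0, 1) → (1, 1) → (2, 1))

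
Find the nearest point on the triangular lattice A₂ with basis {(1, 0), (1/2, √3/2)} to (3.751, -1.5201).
(4, -1.732)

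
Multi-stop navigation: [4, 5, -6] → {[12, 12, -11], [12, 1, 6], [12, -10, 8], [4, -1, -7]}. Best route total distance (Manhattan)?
73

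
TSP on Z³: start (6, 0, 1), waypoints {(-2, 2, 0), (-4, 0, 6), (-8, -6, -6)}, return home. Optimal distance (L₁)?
68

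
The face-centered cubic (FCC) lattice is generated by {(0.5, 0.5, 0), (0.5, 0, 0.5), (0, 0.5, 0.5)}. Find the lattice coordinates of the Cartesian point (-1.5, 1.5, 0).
-3b₂ + 3b₃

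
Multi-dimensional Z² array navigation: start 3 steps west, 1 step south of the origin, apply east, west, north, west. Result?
(-4, 0)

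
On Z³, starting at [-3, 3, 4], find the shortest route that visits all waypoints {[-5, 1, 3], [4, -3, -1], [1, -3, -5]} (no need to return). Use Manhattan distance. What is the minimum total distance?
29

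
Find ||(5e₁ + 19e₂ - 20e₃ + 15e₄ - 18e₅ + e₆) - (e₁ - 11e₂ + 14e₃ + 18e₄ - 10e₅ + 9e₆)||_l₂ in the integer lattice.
47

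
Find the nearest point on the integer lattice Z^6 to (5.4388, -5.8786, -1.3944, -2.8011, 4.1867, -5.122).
(5, -6, -1, -3, 4, -5)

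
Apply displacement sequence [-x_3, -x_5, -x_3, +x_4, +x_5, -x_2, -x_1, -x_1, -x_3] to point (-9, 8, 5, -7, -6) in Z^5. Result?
(-11, 7, 2, -6, -6)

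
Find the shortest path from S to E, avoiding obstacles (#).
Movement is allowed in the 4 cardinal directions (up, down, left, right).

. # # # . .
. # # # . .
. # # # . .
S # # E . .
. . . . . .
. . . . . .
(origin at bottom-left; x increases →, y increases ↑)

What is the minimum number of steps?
5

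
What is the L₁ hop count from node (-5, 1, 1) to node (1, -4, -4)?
16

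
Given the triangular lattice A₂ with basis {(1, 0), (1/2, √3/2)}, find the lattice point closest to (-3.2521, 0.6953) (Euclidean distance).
(-3.5, 0.866)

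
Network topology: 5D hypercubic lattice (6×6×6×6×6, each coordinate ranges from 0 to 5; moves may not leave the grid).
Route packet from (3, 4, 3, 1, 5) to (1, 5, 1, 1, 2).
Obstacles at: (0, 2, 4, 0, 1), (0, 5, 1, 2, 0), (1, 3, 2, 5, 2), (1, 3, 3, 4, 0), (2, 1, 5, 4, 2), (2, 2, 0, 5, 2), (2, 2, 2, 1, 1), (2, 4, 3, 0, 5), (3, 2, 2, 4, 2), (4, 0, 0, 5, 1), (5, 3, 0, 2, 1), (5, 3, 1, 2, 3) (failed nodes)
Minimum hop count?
8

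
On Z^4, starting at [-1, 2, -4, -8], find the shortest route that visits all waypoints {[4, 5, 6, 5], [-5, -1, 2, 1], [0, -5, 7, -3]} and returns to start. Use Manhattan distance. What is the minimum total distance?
92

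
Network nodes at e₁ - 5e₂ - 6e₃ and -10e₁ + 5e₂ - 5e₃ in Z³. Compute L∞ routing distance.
11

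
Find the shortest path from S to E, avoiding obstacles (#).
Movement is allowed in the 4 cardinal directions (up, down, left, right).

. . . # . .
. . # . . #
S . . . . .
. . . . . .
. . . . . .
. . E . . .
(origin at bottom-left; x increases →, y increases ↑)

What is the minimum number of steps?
5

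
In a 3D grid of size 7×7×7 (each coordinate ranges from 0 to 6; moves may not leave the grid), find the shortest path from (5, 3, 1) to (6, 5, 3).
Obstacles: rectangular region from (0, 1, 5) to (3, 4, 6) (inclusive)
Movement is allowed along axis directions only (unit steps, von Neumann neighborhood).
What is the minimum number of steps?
5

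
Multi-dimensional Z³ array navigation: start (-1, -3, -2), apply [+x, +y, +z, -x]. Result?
(-1, -2, -1)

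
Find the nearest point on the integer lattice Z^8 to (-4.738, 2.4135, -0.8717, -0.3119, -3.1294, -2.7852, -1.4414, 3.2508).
(-5, 2, -1, 0, -3, -3, -1, 3)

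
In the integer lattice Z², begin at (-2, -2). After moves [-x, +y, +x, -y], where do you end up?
(-2, -2)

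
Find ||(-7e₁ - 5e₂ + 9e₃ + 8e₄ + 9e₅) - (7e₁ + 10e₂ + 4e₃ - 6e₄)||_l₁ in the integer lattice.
57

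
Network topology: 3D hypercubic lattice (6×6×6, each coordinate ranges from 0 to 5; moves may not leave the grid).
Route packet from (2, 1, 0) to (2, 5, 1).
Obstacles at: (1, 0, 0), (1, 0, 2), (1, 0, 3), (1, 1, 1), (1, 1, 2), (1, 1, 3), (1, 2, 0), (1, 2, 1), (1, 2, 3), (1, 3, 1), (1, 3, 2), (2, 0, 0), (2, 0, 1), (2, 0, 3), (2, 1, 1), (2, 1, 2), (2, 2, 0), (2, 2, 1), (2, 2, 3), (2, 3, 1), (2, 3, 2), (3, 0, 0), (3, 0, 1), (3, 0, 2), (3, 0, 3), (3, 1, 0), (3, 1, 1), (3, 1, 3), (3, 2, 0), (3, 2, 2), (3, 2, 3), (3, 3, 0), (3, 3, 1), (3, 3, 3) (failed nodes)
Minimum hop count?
9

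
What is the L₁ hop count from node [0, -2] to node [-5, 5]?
12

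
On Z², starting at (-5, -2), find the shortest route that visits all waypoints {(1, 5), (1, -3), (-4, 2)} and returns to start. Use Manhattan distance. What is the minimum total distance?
28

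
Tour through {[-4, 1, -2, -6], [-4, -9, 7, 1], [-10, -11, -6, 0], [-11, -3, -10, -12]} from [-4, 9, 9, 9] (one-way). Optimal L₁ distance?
100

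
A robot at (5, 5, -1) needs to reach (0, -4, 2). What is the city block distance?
17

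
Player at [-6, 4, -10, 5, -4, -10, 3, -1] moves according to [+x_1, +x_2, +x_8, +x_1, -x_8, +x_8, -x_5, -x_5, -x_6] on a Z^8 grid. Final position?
(-4, 5, -10, 5, -6, -11, 3, 0)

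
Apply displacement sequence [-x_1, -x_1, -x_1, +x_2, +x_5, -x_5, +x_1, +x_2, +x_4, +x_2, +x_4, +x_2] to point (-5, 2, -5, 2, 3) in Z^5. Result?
(-7, 6, -5, 4, 3)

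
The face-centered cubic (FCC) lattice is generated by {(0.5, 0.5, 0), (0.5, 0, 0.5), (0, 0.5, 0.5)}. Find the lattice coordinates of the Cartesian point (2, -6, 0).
-4b₁ + 8b₂ - 8b₃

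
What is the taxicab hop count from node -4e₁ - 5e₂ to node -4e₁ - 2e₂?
3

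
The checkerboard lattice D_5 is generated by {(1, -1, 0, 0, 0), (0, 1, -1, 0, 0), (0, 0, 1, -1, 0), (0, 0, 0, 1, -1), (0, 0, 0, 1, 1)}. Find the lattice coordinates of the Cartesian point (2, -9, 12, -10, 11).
2b₁ - 7b₂ + 5b₃ - 8b₄ + 3b₅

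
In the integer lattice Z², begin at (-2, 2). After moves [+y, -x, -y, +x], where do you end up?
(-2, 2)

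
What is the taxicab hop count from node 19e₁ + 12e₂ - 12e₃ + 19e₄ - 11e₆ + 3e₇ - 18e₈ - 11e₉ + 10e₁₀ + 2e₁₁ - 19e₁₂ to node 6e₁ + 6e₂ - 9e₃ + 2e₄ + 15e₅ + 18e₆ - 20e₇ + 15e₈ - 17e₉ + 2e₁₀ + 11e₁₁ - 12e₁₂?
169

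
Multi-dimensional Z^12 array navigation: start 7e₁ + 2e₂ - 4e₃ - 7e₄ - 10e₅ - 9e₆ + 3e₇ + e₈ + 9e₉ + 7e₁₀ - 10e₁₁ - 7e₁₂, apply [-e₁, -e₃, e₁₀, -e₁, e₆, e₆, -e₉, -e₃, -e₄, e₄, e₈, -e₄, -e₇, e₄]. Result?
(5, 2, -6, -7, -10, -7, 2, 2, 8, 8, -10, -7)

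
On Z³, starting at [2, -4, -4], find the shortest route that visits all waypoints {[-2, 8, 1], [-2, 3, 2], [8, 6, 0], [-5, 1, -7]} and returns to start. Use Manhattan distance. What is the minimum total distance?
68
(one optimal route: (2, -4, -4) → (8, 6, 0) → (-2, 8, 1) → (-2, 3, 2) → (-5, 1, -7) → (2, -4, -4))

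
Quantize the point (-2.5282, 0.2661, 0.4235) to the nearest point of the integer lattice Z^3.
(-3, 0, 0)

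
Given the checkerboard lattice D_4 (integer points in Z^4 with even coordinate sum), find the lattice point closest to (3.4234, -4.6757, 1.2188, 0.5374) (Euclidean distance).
(3, -5, 1, 1)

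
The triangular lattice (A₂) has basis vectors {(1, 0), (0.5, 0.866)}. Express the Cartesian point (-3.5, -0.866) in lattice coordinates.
-3b₁ - b₂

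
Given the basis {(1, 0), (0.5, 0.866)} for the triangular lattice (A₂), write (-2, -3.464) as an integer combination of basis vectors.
-4b₂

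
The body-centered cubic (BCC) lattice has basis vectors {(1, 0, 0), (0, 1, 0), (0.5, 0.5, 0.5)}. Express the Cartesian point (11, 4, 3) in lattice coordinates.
8b₁ + b₂ + 6b₃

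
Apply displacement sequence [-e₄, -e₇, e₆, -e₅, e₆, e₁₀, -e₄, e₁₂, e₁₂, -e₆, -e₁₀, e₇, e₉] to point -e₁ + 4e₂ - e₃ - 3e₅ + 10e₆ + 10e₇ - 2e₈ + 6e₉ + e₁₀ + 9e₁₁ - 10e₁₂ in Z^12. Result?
(-1, 4, -1, -2, -4, 11, 10, -2, 7, 1, 9, -8)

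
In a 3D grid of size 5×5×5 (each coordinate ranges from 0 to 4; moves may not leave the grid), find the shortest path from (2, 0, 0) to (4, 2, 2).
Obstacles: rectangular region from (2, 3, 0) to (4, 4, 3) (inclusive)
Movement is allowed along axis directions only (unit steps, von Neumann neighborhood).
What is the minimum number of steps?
6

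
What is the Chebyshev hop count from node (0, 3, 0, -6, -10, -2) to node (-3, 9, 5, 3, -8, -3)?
9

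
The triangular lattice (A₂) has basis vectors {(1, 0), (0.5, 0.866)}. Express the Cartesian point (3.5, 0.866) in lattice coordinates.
3b₁ + b₂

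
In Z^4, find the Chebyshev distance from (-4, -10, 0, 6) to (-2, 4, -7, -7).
14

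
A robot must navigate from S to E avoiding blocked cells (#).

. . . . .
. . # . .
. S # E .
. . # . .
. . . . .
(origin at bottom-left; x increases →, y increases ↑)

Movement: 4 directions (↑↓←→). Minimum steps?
6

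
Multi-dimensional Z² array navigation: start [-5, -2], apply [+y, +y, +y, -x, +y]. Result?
(-6, 2)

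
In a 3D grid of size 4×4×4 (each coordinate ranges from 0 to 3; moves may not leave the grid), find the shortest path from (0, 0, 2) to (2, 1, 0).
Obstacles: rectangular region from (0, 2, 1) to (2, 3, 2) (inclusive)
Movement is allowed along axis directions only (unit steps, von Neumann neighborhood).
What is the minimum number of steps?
5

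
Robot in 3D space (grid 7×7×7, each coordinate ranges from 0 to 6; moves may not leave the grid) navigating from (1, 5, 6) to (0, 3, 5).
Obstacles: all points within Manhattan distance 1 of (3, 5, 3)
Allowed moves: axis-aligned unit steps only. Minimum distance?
4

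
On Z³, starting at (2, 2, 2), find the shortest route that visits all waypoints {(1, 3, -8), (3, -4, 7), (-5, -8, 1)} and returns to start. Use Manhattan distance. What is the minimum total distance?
68
(one optimal route: (2, 2, 2) → (1, 3, -8) → (-5, -8, 1) → (3, -4, 7) → (2, 2, 2))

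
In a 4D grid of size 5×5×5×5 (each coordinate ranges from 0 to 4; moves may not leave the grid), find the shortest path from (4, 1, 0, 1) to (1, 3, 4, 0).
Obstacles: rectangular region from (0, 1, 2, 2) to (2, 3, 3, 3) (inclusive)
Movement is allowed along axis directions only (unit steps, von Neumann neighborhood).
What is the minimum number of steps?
10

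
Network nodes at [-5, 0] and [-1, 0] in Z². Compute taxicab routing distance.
4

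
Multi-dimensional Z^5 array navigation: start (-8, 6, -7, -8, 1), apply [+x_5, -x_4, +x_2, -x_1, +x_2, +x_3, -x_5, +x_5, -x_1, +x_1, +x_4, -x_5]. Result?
(-9, 8, -6, -8, 1)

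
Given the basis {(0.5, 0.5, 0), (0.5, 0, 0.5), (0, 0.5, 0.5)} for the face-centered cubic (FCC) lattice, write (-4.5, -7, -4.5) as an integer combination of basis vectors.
-7b₁ - 2b₂ - 7b₃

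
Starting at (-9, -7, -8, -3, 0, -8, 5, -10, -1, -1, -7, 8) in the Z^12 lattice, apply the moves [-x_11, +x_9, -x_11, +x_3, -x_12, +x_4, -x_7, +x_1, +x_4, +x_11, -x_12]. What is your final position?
(-8, -7, -7, -1, 0, -8, 4, -10, 0, -1, -8, 6)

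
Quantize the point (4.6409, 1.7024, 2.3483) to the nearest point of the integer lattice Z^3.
(5, 2, 2)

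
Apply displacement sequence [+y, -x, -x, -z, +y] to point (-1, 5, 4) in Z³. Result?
(-3, 7, 3)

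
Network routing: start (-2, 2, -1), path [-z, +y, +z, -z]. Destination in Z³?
(-2, 3, -2)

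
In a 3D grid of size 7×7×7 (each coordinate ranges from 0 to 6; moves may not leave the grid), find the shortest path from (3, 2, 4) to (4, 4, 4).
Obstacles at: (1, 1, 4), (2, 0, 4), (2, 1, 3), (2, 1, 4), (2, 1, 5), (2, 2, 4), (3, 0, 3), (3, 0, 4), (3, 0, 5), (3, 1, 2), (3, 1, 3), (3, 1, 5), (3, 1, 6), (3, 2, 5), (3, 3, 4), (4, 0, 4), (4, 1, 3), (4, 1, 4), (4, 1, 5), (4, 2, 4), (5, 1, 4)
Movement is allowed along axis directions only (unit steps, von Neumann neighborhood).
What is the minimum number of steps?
5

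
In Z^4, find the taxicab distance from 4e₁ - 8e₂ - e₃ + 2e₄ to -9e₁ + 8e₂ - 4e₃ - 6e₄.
40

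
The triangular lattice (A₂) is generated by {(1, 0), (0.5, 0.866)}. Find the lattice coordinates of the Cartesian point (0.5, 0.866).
b₂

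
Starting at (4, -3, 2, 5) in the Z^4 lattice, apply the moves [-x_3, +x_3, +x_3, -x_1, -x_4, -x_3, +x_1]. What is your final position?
(4, -3, 2, 4)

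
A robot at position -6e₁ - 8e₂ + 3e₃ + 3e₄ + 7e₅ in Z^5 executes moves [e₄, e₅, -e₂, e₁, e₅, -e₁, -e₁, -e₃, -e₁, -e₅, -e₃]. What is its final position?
(-8, -9, 1, 4, 8)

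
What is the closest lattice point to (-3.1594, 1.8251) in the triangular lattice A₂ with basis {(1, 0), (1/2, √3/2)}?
(-3, 1.732)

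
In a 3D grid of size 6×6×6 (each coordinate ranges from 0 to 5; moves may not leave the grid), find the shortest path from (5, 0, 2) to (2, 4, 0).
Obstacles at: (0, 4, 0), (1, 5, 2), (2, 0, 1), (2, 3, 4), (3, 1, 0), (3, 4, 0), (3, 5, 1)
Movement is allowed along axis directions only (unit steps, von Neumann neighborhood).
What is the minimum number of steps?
9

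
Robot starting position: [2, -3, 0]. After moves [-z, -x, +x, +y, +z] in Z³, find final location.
(2, -2, 0)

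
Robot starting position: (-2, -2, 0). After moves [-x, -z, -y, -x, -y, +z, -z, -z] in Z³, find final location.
(-4, -4, -2)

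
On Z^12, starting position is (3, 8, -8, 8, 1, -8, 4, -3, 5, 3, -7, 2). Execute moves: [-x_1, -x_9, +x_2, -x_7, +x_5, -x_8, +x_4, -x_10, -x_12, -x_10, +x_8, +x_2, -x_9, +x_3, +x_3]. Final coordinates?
(2, 10, -6, 9, 2, -8, 3, -3, 3, 1, -7, 1)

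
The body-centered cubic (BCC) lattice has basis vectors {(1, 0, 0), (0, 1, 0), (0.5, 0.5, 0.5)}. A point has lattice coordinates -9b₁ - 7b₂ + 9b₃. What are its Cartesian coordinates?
(-4.5, -2.5, 4.5)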